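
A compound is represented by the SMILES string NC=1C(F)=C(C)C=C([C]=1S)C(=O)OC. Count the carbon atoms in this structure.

9

Count every carbon token in the SMILES (each C, including those in ring-closure positions and inside branches).
Carbon count: 9.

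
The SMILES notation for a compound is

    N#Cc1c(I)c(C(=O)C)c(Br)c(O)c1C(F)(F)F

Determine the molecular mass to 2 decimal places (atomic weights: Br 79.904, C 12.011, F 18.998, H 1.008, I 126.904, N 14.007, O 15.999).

First, the molecular formula is C10H4BrF3INO2 (counting implicit H from valence).
  Br: 1 × 79.904 = 79.904
  C: 10 × 12.011 = 120.110
  F: 3 × 18.998 = 56.994
  H: 4 × 1.008 = 4.032
  I: 1 × 126.904 = 126.904
  N: 1 × 14.007 = 14.007
  O: 2 × 15.999 = 31.998
Sum: 1×79.904 + 10×12.011 + 3×18.998 + 4×1.008 + 1×126.904 + 1×14.007 + 2×15.999 = 433.949 → 433.95 g/mol.

433.95 g/mol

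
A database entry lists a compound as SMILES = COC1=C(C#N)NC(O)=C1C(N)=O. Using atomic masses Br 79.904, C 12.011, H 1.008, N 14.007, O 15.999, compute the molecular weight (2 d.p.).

First, the molecular formula is C7H7N3O3 (counting implicit H from valence).
  C: 7 × 12.011 = 84.077
  H: 7 × 1.008 = 7.056
  N: 3 × 14.007 = 42.021
  O: 3 × 15.999 = 47.997
Sum: 7×12.011 + 7×1.008 + 3×14.007 + 3×15.999 = 181.151 → 181.15 g/mol.

181.15 g/mol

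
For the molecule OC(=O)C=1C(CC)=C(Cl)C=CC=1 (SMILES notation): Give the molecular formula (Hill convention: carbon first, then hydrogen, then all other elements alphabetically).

C9H9ClO2

Walk through each heavy atom and fill implicit hydrogens from standard valence (C 4, N 3, O 2, S 2, halogen 1):
  atom 1: O, bond orders sum to 1 (valence 2) → 1 H
  atom 2: C, bond orders sum to 4 (valence 4) → 0 H
  atom 3: O, bond orders sum to 2 (valence 2) → 0 H
  atom 4: C, bond orders sum to 4 (valence 4) → 0 H
  atom 5: C, bond orders sum to 4 (valence 4) → 0 H
  atom 6: C, bond orders sum to 2 (valence 4) → 2 H
  atom 7: C, bond orders sum to 1 (valence 4) → 3 H
  atom 8: C, bond orders sum to 4 (valence 4) → 0 H
  atom 9: Cl (halogen, monovalent) → 0 H
  atom 10: C, bond orders sum to 3 (valence 4) → 1 H
  atom 11: C, bond orders sum to 3 (valence 4) → 1 H
  atom 12: C, bond orders sum to 3 (valence 4) → 1 H
Totals → C:9, H:9, Cl:1, O:2.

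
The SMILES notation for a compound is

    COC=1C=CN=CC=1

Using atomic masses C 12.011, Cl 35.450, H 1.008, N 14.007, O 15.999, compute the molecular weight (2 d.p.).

First, the molecular formula is C6H7NO (counting implicit H from valence).
  C: 6 × 12.011 = 72.066
  H: 7 × 1.008 = 7.056
  N: 1 × 14.007 = 14.007
  O: 1 × 15.999 = 15.999
Sum: 6×12.011 + 7×1.008 + 1×14.007 + 1×15.999 = 109.128 → 109.13 g/mol.

109.13 g/mol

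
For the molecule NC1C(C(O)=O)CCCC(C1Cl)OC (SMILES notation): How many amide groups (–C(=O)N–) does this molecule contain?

Scan the SMILES for the amide motif — none present.
Groups that are present: 1 carboxylic acid, 1 ether, 1 primary amine.

0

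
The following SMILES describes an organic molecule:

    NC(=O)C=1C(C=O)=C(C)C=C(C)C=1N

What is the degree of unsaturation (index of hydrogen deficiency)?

Degree of unsaturation = (number of rings) + (number of π bonds).
Ring closures in the SMILES: 1.
π bonds: 5 double bonds (each 1 DoU) → 5 DoU from unsaturation.
Total DoU = 1 + 5 = 6.

6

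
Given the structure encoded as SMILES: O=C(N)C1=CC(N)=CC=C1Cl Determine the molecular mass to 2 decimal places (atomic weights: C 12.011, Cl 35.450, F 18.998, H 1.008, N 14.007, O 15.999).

First, the molecular formula is C7H7ClN2O (counting implicit H from valence).
  C: 7 × 12.011 = 84.077
  Cl: 1 × 35.450 = 35.450
  H: 7 × 1.008 = 7.056
  N: 2 × 14.007 = 28.014
  O: 1 × 15.999 = 15.999
Sum: 7×12.011 + 1×35.450 + 7×1.008 + 2×14.007 + 1×15.999 = 170.596 → 170.60 g/mol.

170.60 g/mol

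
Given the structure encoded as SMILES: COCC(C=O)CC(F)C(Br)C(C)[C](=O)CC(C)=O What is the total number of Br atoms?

1

Scan the SMILES for Br atoms (remember two-letter symbols like Cl and Br are single atoms).
Bromine count: 1.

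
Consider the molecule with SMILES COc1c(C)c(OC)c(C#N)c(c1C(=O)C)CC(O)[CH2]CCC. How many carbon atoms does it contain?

18

Count every carbon token in the SMILES (each C, including those in ring-closure positions and inside branches).
Carbon count: 18.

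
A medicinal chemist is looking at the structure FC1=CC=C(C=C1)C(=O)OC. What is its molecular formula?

Walk through each heavy atom and fill implicit hydrogens from standard valence (C 4, N 3, O 2, S 2, halogen 1):
  atom 1: F (halogen, monovalent) → 0 H
  atom 2: C, bond orders sum to 4 (valence 4) → 0 H
  atom 3: C, bond orders sum to 3 (valence 4) → 1 H
  atom 4: C, bond orders sum to 3 (valence 4) → 1 H
  atom 5: C, bond orders sum to 4 (valence 4) → 0 H
  atom 6: C, bond orders sum to 3 (valence 4) → 1 H
  atom 7: C, bond orders sum to 3 (valence 4) → 1 H
  atom 8: C, bond orders sum to 4 (valence 4) → 0 H
  atom 9: O, bond orders sum to 2 (valence 2) → 0 H
  atom 10: O, bond orders sum to 2 (valence 2) → 0 H
  atom 11: C, bond orders sum to 1 (valence 4) → 3 H
Totals → C:8, H:7, F:1, O:2.
In Hill order: C8H7FO2.

C8H7FO2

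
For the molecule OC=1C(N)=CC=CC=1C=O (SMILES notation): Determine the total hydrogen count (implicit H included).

Walk through each heavy atom and fill implicit hydrogens from standard valence (C 4, N 3, O 2, S 2, halogen 1):
  atom 1: O, bond orders sum to 1 (valence 2) → 1 H
  atom 2: C, bond orders sum to 4 (valence 4) → 0 H
  atom 3: C, bond orders sum to 4 (valence 4) → 0 H
  atom 4: N, bond orders sum to 1 (valence 3) → 2 H
  atom 5: C, bond orders sum to 3 (valence 4) → 1 H
  atom 6: C, bond orders sum to 3 (valence 4) → 1 H
  atom 7: C, bond orders sum to 3 (valence 4) → 1 H
  atom 8: C, bond orders sum to 4 (valence 4) → 0 H
  atom 9: C, bond orders sum to 3 (valence 4) → 1 H
  atom 10: O, bond orders sum to 2 (valence 2) → 0 H
Total hydrogens: 7.

7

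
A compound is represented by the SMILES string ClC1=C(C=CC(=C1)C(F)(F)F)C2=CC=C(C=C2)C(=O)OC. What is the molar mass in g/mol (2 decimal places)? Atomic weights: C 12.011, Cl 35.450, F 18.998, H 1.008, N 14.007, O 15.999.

First, the molecular formula is C15H10ClF3O2 (counting implicit H from valence).
  C: 15 × 12.011 = 180.165
  Cl: 1 × 35.450 = 35.450
  F: 3 × 18.998 = 56.994
  H: 10 × 1.008 = 10.080
  O: 2 × 15.999 = 31.998
Sum: 15×12.011 + 1×35.450 + 3×18.998 + 10×1.008 + 2×15.999 = 314.687 → 314.69 g/mol.

314.69 g/mol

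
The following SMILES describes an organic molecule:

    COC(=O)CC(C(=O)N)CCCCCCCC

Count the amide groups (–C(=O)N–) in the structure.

The amide motif appears at heavy-atom position 7 in the SMILES.
Other groups present: 1 ester.
Amide count: 1.

1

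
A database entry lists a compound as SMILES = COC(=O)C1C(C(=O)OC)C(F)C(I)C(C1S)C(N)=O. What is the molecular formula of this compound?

C11H15FINO5S

Walk through each heavy atom and fill implicit hydrogens from standard valence (C 4, N 3, O 2, S 2, halogen 1):
  atom 1: C, bond orders sum to 1 (valence 4) → 3 H
  atom 2: O, bond orders sum to 2 (valence 2) → 0 H
  atom 3: C, bond orders sum to 4 (valence 4) → 0 H
  atom 4: O, bond orders sum to 2 (valence 2) → 0 H
  atom 5: C, bond orders sum to 3 (valence 4) → 1 H
  atom 6: C, bond orders sum to 3 (valence 4) → 1 H
  atom 7: C, bond orders sum to 4 (valence 4) → 0 H
  atom 8: O, bond orders sum to 2 (valence 2) → 0 H
  atom 9: O, bond orders sum to 2 (valence 2) → 0 H
  atom 10: C, bond orders sum to 1 (valence 4) → 3 H
  atom 11: C, bond orders sum to 3 (valence 4) → 1 H
  atom 12: F (halogen, monovalent) → 0 H
  atom 13: C, bond orders sum to 3 (valence 4) → 1 H
  atom 14: I (halogen, monovalent) → 0 H
  atom 15: C, bond orders sum to 3 (valence 4) → 1 H
  atom 16: C, bond orders sum to 3 (valence 4) → 1 H
  atom 17: S, bond orders sum to 1 (valence 2) → 1 H
  atom 18: C, bond orders sum to 4 (valence 4) → 0 H
  atom 19: N, bond orders sum to 1 (valence 3) → 2 H
  atom 20: O, bond orders sum to 2 (valence 2) → 0 H
Totals → C:11, H:15, F:1, I:1, N:1, O:5, S:1.
In Hill order: C11H15FINO5S.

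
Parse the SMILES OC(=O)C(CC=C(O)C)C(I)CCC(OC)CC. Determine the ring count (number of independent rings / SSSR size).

In SMILES, each pair of matching ring-closure digits denotes one ring-closing bond; the number of such bonds equals the number of independent rings.
Ring-closure bonds here: 0.

0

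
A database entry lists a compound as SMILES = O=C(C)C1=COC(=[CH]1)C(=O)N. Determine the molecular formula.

Walk through each heavy atom and fill implicit hydrogens from standard valence (C 4, N 3, O 2, S 2, halogen 1):
  atom 1: O, bond orders sum to 2 (valence 2) → 0 H
  atom 2: C, bond orders sum to 4 (valence 4) → 0 H
  atom 3: C, bond orders sum to 1 (valence 4) → 3 H
  atom 4: C, bond orders sum to 4 (valence 4) → 0 H
  atom 5: C, bond orders sum to 3 (valence 4) → 1 H
  atom 6: O, bond orders sum to 2 (valence 2) → 0 H
  atom 7: C, bond orders sum to 4 (valence 4) → 0 H
  atom 8: C with explicit H count 1
  atom 9: C, bond orders sum to 4 (valence 4) → 0 H
  atom 10: O, bond orders sum to 2 (valence 2) → 0 H
  atom 11: N, bond orders sum to 1 (valence 3) → 2 H
Totals → C:7, H:7, N:1, O:3.
In Hill order: C7H7NO3.

C7H7NO3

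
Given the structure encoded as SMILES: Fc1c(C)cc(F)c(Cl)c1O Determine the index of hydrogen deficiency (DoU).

4

Molecular formula: C7H5ClF2O.
DoU = (2C + 2 + N − H − X) / 2, where X is the halogen count and O/S are ignored.
    = (2·7 + 2 + 0 − 5 − 3) / 2 = 8 / 2 = 4.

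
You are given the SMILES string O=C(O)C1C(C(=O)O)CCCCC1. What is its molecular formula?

Walk through each heavy atom and fill implicit hydrogens from standard valence (C 4, N 3, O 2, S 2, halogen 1):
  atom 1: O, bond orders sum to 2 (valence 2) → 0 H
  atom 2: C, bond orders sum to 4 (valence 4) → 0 H
  atom 3: O, bond orders sum to 1 (valence 2) → 1 H
  atom 4: C, bond orders sum to 3 (valence 4) → 1 H
  atom 5: C, bond orders sum to 3 (valence 4) → 1 H
  atom 6: C, bond orders sum to 4 (valence 4) → 0 H
  atom 7: O, bond orders sum to 2 (valence 2) → 0 H
  atom 8: O, bond orders sum to 1 (valence 2) → 1 H
  atom 9: C, bond orders sum to 2 (valence 4) → 2 H
  atom 10: C, bond orders sum to 2 (valence 4) → 2 H
  atom 11: C, bond orders sum to 2 (valence 4) → 2 H
  atom 12: C, bond orders sum to 2 (valence 4) → 2 H
  atom 13: C, bond orders sum to 2 (valence 4) → 2 H
Totals → C:9, H:14, O:4.

C9H14O4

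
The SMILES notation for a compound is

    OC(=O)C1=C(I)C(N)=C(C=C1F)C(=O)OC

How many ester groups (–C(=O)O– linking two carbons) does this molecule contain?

The ester motif appears at heavy-atom position 13 in the SMILES.
Other groups present: 1 carboxylic acid, 1 primary amine.
Ester count: 1.

1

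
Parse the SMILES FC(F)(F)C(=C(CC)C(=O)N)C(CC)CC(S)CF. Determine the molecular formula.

C12H19F4NOS

Walk through each heavy atom and fill implicit hydrogens from standard valence (C 4, N 3, O 2, S 2, halogen 1):
  atom 1: F (halogen, monovalent) → 0 H
  atom 2: C, bond orders sum to 4 (valence 4) → 0 H
  atom 3: F (halogen, monovalent) → 0 H
  atom 4: F (halogen, monovalent) → 0 H
  atom 5: C, bond orders sum to 4 (valence 4) → 0 H
  atom 6: C, bond orders sum to 4 (valence 4) → 0 H
  atom 7: C, bond orders sum to 2 (valence 4) → 2 H
  atom 8: C, bond orders sum to 1 (valence 4) → 3 H
  atom 9: C, bond orders sum to 4 (valence 4) → 0 H
  atom 10: O, bond orders sum to 2 (valence 2) → 0 H
  atom 11: N, bond orders sum to 1 (valence 3) → 2 H
  atom 12: C, bond orders sum to 3 (valence 4) → 1 H
  atom 13: C, bond orders sum to 2 (valence 4) → 2 H
  atom 14: C, bond orders sum to 1 (valence 4) → 3 H
  atom 15: C, bond orders sum to 2 (valence 4) → 2 H
  atom 16: C, bond orders sum to 3 (valence 4) → 1 H
  atom 17: S, bond orders sum to 1 (valence 2) → 1 H
  atom 18: C, bond orders sum to 2 (valence 4) → 2 H
  atom 19: F (halogen, monovalent) → 0 H
Totals → C:12, H:19, F:4, N:1, O:1, S:1.
In Hill order: C12H19F4NOS.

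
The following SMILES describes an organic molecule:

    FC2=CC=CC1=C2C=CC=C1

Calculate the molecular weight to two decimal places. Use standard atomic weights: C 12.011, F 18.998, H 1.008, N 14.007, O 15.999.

146.16 g/mol

First, the molecular formula is C10H7F (counting implicit H from valence).
  C: 10 × 12.011 = 120.110
  F: 1 × 18.998 = 18.998
  H: 7 × 1.008 = 7.056
Sum: 10×12.011 + 1×18.998 + 7×1.008 = 146.164 → 146.16 g/mol.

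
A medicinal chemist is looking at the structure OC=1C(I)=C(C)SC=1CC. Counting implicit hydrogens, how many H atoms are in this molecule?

9

Walk through each heavy atom and fill implicit hydrogens from standard valence (C 4, N 3, O 2, S 2, halogen 1):
  atom 1: O, bond orders sum to 1 (valence 2) → 1 H
  atom 2: C, bond orders sum to 4 (valence 4) → 0 H
  atom 3: C, bond orders sum to 4 (valence 4) → 0 H
  atom 4: I (halogen, monovalent) → 0 H
  atom 5: C, bond orders sum to 4 (valence 4) → 0 H
  atom 6: C, bond orders sum to 1 (valence 4) → 3 H
  atom 7: S, bond orders sum to 2 (valence 2) → 0 H
  atom 8: C, bond orders sum to 4 (valence 4) → 0 H
  atom 9: C, bond orders sum to 2 (valence 4) → 2 H
  atom 10: C, bond orders sum to 1 (valence 4) → 3 H
Total hydrogens: 9.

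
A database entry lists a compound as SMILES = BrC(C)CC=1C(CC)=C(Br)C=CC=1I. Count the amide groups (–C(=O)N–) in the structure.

0

Scan the SMILES for the amide motif — none present.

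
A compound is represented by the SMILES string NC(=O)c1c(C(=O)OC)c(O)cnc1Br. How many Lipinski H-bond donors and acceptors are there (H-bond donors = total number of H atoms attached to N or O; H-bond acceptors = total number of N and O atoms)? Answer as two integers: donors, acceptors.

3, 6

Donors: find every N or O and count the H atoms it carries.
  atom 1 (N): bond orders sum to 1 → 2 H
  atom 3 (O): bond orders sum to 2 → 0 H
  atom 7 (O): bond orders sum to 2 → 0 H
  atom 8 (O): bond orders sum to 2 → 0 H
  atom 11 (O): bond orders sum to 1 → 1 H
  atom 13 (N): bond orders sum to 3 → 0 H
Lipinski HBD = 3.
Acceptors: N atoms = 2, O atoms = 4 → HBA = 6.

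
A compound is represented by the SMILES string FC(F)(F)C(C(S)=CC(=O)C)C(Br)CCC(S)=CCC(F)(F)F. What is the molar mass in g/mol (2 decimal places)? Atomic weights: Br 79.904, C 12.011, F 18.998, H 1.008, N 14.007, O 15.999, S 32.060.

445.27 g/mol

First, the molecular formula is C13H15BrF6OS2 (counting implicit H from valence).
  Br: 1 × 79.904 = 79.904
  C: 13 × 12.011 = 156.143
  F: 6 × 18.998 = 113.988
  H: 15 × 1.008 = 15.120
  O: 1 × 15.999 = 15.999
  S: 2 × 32.060 = 64.120
Sum: 1×79.904 + 13×12.011 + 6×18.998 + 15×1.008 + 1×15.999 + 2×32.060 = 445.274 → 445.27 g/mol.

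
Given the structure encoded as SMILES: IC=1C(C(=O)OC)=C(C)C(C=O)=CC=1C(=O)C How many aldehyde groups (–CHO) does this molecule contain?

1

The aldehyde motif appears at heavy-atom position 11 in the SMILES.
Other groups present: 1 ester, 1 ketone.
Aldehyde count: 1.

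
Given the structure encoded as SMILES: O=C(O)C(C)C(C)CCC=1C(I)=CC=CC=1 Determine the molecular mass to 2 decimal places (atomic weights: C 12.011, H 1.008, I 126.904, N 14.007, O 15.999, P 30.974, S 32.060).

332.18 g/mol

First, the molecular formula is C13H17IO2 (counting implicit H from valence).
  C: 13 × 12.011 = 156.143
  H: 17 × 1.008 = 17.136
  I: 1 × 126.904 = 126.904
  O: 2 × 15.999 = 31.998
Sum: 13×12.011 + 17×1.008 + 1×126.904 + 2×15.999 = 332.181 → 332.18 g/mol.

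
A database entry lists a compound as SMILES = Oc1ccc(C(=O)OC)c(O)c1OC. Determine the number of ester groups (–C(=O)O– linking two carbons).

1

The ester motif appears at heavy-atom position 6 in the SMILES.
Other groups present: 1 ether, 2 hydroxyl.
Ester count: 1.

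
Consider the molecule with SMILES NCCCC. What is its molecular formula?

C4H11N

Walk through each heavy atom and fill implicit hydrogens from standard valence (C 4, N 3, O 2, S 2, halogen 1):
  atom 1: N, bond orders sum to 1 (valence 3) → 2 H
  atom 2: C, bond orders sum to 2 (valence 4) → 2 H
  atom 3: C, bond orders sum to 2 (valence 4) → 2 H
  atom 4: C, bond orders sum to 2 (valence 4) → 2 H
  atom 5: C, bond orders sum to 1 (valence 4) → 3 H
Totals → C:4, H:11, N:1.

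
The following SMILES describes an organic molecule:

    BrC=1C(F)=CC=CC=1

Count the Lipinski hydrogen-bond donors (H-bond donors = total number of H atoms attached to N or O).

0

Donors: find every N or O and count the H atoms it carries.
  (no N or O atoms present)
Lipinski HBD = 0.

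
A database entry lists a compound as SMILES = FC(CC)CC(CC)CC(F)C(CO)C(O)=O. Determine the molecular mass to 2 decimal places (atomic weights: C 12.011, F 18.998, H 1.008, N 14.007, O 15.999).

First, the molecular formula is C12H22F2O3 (counting implicit H from valence).
  C: 12 × 12.011 = 144.132
  F: 2 × 18.998 = 37.996
  H: 22 × 1.008 = 22.176
  O: 3 × 15.999 = 47.997
Sum: 12×12.011 + 2×18.998 + 22×1.008 + 3×15.999 = 252.301 → 252.30 g/mol.

252.30 g/mol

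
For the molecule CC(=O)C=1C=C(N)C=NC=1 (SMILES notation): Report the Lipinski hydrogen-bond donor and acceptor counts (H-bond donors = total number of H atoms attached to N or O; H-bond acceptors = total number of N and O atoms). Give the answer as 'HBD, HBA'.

Donors: find every N or O and count the H atoms it carries.
  atom 3 (O): bond orders sum to 2 → 0 H
  atom 7 (N): bond orders sum to 1 → 2 H
  atom 9 (N): bond orders sum to 3 → 0 H
Lipinski HBD = 2.
Acceptors: N atoms = 2, O atoms = 1 → HBA = 3.

2, 3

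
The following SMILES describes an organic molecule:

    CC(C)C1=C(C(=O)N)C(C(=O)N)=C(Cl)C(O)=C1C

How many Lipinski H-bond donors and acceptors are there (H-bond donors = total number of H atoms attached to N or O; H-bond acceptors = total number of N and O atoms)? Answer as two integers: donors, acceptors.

5, 5

Donors: find every N or O and count the H atoms it carries.
  atom 7 (O): bond orders sum to 2 → 0 H
  atom 8 (N): bond orders sum to 1 → 2 H
  atom 11 (O): bond orders sum to 2 → 0 H
  atom 12 (N): bond orders sum to 1 → 2 H
  atom 16 (O): bond orders sum to 1 → 1 H
Lipinski HBD = 5.
Acceptors: N atoms = 2, O atoms = 3 → HBA = 5.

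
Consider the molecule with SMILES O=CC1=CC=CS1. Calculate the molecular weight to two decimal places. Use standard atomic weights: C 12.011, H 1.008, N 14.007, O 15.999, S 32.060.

First, the molecular formula is C5H4OS (counting implicit H from valence).
  C: 5 × 12.011 = 60.055
  H: 4 × 1.008 = 4.032
  O: 1 × 15.999 = 15.999
  S: 1 × 32.060 = 32.060
Sum: 5×12.011 + 4×1.008 + 1×15.999 + 1×32.060 = 112.146 → 112.15 g/mol.

112.15 g/mol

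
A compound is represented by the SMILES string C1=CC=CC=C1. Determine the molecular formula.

Walk through each heavy atom and fill implicit hydrogens from standard valence (C 4, N 3, O 2, S 2, halogen 1):
  atom 1: C, bond orders sum to 3 (valence 4) → 1 H
  atom 2: C, bond orders sum to 3 (valence 4) → 1 H
  atom 3: C, bond orders sum to 3 (valence 4) → 1 H
  atom 4: C, bond orders sum to 3 (valence 4) → 1 H
  atom 5: C, bond orders sum to 3 (valence 4) → 1 H
  atom 6: C, bond orders sum to 3 (valence 4) → 1 H
Totals → C:6, H:6.

C6H6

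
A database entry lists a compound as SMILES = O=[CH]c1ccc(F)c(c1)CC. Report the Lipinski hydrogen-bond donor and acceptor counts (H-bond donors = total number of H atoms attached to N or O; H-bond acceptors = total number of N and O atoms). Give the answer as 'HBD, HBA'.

0, 1

Donors: find every N or O and count the H atoms it carries.
  atom 1 (O): bond orders sum to 2 → 0 H
Lipinski HBD = 0.
Acceptors: N atoms = 0, O atoms = 1 → HBA = 1.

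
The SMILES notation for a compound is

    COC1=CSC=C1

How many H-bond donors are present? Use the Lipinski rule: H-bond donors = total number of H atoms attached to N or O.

0

Donors: find every N or O and count the H atoms it carries.
  atom 2 (O): bond orders sum to 2 → 0 H
Lipinski HBD = 0.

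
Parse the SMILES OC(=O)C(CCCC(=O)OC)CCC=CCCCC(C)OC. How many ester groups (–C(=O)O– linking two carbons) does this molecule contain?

The ester motif appears at heavy-atom position 8 in the SMILES.
Other groups present: 1 alkene, 1 carboxylic acid, 1 ether.
Ester count: 1.

1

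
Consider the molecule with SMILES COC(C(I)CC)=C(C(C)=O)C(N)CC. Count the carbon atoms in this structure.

11

Count every carbon token in the SMILES (each C, including those in ring-closure positions and inside branches).
Carbon count: 11.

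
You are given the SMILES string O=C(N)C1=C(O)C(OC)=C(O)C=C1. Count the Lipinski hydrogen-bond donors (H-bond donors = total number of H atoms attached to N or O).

Donors: find every N or O and count the H atoms it carries.
  atom 1 (O): bond orders sum to 2 → 0 H
  atom 3 (N): bond orders sum to 1 → 2 H
  atom 6 (O): bond orders sum to 1 → 1 H
  atom 8 (O): bond orders sum to 2 → 0 H
  atom 11 (O): bond orders sum to 1 → 1 H
Lipinski HBD = 4.

4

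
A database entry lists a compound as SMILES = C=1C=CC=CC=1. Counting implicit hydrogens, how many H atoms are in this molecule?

Walk through each heavy atom and fill implicit hydrogens from standard valence (C 4, N 3, O 2, S 2, halogen 1):
  atom 1: C, bond orders sum to 3 (valence 4) → 1 H
  atom 2: C, bond orders sum to 3 (valence 4) → 1 H
  atom 3: C, bond orders sum to 3 (valence 4) → 1 H
  atom 4: C, bond orders sum to 3 (valence 4) → 1 H
  atom 5: C, bond orders sum to 3 (valence 4) → 1 H
  atom 6: C, bond orders sum to 3 (valence 4) → 1 H
Total hydrogens: 6.

6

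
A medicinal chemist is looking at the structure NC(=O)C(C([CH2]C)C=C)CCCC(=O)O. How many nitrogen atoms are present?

1

Scan the SMILES for N atoms (remember two-letter symbols like Cl and Br are single atoms).
Nitrogen count: 1.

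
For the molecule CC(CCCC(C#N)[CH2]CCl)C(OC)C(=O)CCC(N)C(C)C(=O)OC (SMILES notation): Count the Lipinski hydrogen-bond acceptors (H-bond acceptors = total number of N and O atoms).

6

N atoms: 2; O atoms: 4.
Lipinski HBA = 2 + 4 = 6.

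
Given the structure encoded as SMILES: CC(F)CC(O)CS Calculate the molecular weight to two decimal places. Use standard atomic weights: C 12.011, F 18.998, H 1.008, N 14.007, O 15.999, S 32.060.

138.20 g/mol

First, the molecular formula is C5H11FOS (counting implicit H from valence).
  C: 5 × 12.011 = 60.055
  F: 1 × 18.998 = 18.998
  H: 11 × 1.008 = 11.088
  O: 1 × 15.999 = 15.999
  S: 1 × 32.060 = 32.060
Sum: 5×12.011 + 1×18.998 + 11×1.008 + 1×15.999 + 1×32.060 = 138.200 → 138.20 g/mol.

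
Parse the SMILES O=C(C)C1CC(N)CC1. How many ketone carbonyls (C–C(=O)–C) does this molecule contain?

The ketone motif appears at heavy-atom position 2 in the SMILES.
Other groups present: 1 primary amine.
Ketone count: 1.

1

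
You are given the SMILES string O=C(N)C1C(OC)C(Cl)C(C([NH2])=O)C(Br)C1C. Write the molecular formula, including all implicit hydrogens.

Walk through each heavy atom and fill implicit hydrogens from standard valence (C 4, N 3, O 2, S 2, halogen 1):
  atom 1: O, bond orders sum to 2 (valence 2) → 0 H
  atom 2: C, bond orders sum to 4 (valence 4) → 0 H
  atom 3: N, bond orders sum to 1 (valence 3) → 2 H
  atom 4: C, bond orders sum to 3 (valence 4) → 1 H
  atom 5: C, bond orders sum to 3 (valence 4) → 1 H
  atom 6: O, bond orders sum to 2 (valence 2) → 0 H
  atom 7: C, bond orders sum to 1 (valence 4) → 3 H
  atom 8: C, bond orders sum to 3 (valence 4) → 1 H
  atom 9: Cl (halogen, monovalent) → 0 H
  atom 10: C, bond orders sum to 3 (valence 4) → 1 H
  atom 11: C, bond orders sum to 4 (valence 4) → 0 H
  atom 12: N with explicit H count 2
  atom 13: O, bond orders sum to 2 (valence 2) → 0 H
  atom 14: C, bond orders sum to 3 (valence 4) → 1 H
  atom 15: Br (halogen, monovalent) → 0 H
  atom 16: C, bond orders sum to 3 (valence 4) → 1 H
  atom 17: C, bond orders sum to 1 (valence 4) → 3 H
Totals → C:10, H:16, Br:1, Cl:1, N:2, O:3.
In Hill order: C10H16BrClN2O3.

C10H16BrClN2O3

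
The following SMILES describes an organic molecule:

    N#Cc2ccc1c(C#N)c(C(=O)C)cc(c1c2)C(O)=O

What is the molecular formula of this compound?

C15H8N2O3

Walk through each heavy atom and fill implicit hydrogens from standard valence (C 4, N 3, O 2, S 2, halogen 1); for lowercase aromatic atoms, an aromatic c carries 1 H when it has two neighbours and 0 H with three, and aromatic n carries 0 H:
  atom 1: N, bond orders sum to 3 (valence 3) → 0 H
  atom 2: C, bond orders sum to 4 (valence 4) → 0 H
  atom 3: aromatic c, 3 neighbours → 0 H
  atom 4: aromatic c, 2 neighbours → 1 H
  atom 5: aromatic c, 2 neighbours → 1 H
  atom 6: aromatic c, 3 neighbours → 0 H
  atom 7: aromatic c, 3 neighbours → 0 H
  atom 8: C, bond orders sum to 4 (valence 4) → 0 H
  atom 9: N, bond orders sum to 3 (valence 3) → 0 H
  atom 10: aromatic c, 3 neighbours → 0 H
  atom 11: C, bond orders sum to 4 (valence 4) → 0 H
  atom 12: O, bond orders sum to 2 (valence 2) → 0 H
  atom 13: C, bond orders sum to 1 (valence 4) → 3 H
  atom 14: aromatic c, 2 neighbours → 1 H
  atom 15: aromatic c, 3 neighbours → 0 H
  atom 16: aromatic c, 3 neighbours → 0 H
  atom 17: aromatic c, 2 neighbours → 1 H
  atom 18: C, bond orders sum to 4 (valence 4) → 0 H
  atom 19: O, bond orders sum to 1 (valence 2) → 1 H
  atom 20: O, bond orders sum to 2 (valence 2) → 0 H
Totals → C:15, H:8, N:2, O:3.
In Hill order: C15H8N2O3.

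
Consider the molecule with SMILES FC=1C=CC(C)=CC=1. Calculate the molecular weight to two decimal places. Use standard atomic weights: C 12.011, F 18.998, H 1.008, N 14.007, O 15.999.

110.13 g/mol

First, the molecular formula is C7H7F (counting implicit H from valence).
  C: 7 × 12.011 = 84.077
  F: 1 × 18.998 = 18.998
  H: 7 × 1.008 = 7.056
Sum: 7×12.011 + 1×18.998 + 7×1.008 = 110.131 → 110.13 g/mol.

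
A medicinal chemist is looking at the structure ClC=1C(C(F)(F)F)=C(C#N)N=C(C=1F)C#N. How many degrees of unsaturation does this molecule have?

8

Molecular formula: C8ClF4N3.
DoU = (2C + 2 + N − H − X) / 2, where X is the halogen count and O/S are ignored.
    = (2·8 + 2 + 3 − 0 − 5) / 2 = 16 / 2 = 8.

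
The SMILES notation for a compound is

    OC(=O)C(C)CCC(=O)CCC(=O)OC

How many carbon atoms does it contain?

10

Count every carbon token in the SMILES (each C, including those in ring-closure positions and inside branches).
Carbon count: 10.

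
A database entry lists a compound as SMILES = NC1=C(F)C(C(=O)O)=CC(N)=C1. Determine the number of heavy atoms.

Every atom symbol written in the SMILES (organic subset) is one heavy atom; implicit H are not written.
Heavy atoms by element → C:7, F:1, N:2, O:2.
Total: 12.

12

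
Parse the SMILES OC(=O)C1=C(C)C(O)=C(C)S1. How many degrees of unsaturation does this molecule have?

Molecular formula: C7H8O3S.
DoU = (2C + 2 + N − H − X) / 2, where X is the halogen count and O/S are ignored.
    = (2·7 + 2 + 0 − 8 − 0) / 2 = 8 / 2 = 4.

4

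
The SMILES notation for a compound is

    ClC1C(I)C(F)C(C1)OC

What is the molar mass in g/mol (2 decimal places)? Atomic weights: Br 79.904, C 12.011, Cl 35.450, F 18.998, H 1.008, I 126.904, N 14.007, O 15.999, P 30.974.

First, the molecular formula is C6H9ClFIO (counting implicit H from valence).
  C: 6 × 12.011 = 72.066
  Cl: 1 × 35.450 = 35.450
  F: 1 × 18.998 = 18.998
  H: 9 × 1.008 = 9.072
  I: 1 × 126.904 = 126.904
  O: 1 × 15.999 = 15.999
Sum: 6×12.011 + 1×35.450 + 1×18.998 + 9×1.008 + 1×126.904 + 1×15.999 = 278.489 → 278.49 g/mol.

278.49 g/mol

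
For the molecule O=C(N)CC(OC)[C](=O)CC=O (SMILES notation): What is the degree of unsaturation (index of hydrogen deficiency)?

Molecular formula: C7H11NO4.
DoU = (2C + 2 + N − H − X) / 2, where X is the halogen count and O/S are ignored.
    = (2·7 + 2 + 1 − 11 − 0) / 2 = 6 / 2 = 3.

3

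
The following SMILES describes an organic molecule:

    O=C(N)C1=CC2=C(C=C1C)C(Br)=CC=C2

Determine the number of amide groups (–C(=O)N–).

1

The amide motif appears at heavy-atom position 2 in the SMILES.
Amide count: 1.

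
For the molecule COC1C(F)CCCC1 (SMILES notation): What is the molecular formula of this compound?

Walk through each heavy atom and fill implicit hydrogens from standard valence (C 4, N 3, O 2, S 2, halogen 1):
  atom 1: C, bond orders sum to 1 (valence 4) → 3 H
  atom 2: O, bond orders sum to 2 (valence 2) → 0 H
  atom 3: C, bond orders sum to 3 (valence 4) → 1 H
  atom 4: C, bond orders sum to 3 (valence 4) → 1 H
  atom 5: F (halogen, monovalent) → 0 H
  atom 6: C, bond orders sum to 2 (valence 4) → 2 H
  atom 7: C, bond orders sum to 2 (valence 4) → 2 H
  atom 8: C, bond orders sum to 2 (valence 4) → 2 H
  atom 9: C, bond orders sum to 2 (valence 4) → 2 H
Totals → C:7, H:13, F:1, O:1.

C7H13FO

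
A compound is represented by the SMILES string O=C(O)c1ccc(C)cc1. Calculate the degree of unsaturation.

Molecular formula: C8H8O2.
DoU = (2C + 2 + N − H − X) / 2, where X is the halogen count and O/S are ignored.
    = (2·8 + 2 + 0 − 8 − 0) / 2 = 10 / 2 = 5.

5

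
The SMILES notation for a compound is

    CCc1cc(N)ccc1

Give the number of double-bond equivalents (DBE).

4

Molecular formula: C8H11N.
DoU = (2C + 2 + N − H − X) / 2, where X is the halogen count and O/S are ignored.
    = (2·8 + 2 + 1 − 11 − 0) / 2 = 8 / 2 = 4.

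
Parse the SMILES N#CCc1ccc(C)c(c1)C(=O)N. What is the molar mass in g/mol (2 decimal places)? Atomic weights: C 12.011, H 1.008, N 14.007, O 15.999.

First, the molecular formula is C10H10N2O (counting implicit H from valence).
  C: 10 × 12.011 = 120.110
  H: 10 × 1.008 = 10.080
  N: 2 × 14.007 = 28.014
  O: 1 × 15.999 = 15.999
Sum: 10×12.011 + 10×1.008 + 2×14.007 + 1×15.999 = 174.203 → 174.20 g/mol.

174.20 g/mol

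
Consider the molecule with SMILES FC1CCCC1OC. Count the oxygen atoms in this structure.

1

Scan the SMILES for O atoms (remember two-letter symbols like Cl and Br are single atoms).
Oxygen count: 1.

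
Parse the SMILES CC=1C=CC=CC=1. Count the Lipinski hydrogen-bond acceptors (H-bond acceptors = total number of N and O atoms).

0

N atoms: 0; O atoms: 0.
Lipinski HBA = 0 + 0 = 0.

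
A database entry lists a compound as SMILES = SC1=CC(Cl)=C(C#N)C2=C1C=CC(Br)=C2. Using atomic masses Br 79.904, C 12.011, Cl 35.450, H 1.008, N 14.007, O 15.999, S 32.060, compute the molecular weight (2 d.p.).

First, the molecular formula is C11H5BrClNS (counting implicit H from valence).
  Br: 1 × 79.904 = 79.904
  C: 11 × 12.011 = 132.121
  Cl: 1 × 35.450 = 35.450
  H: 5 × 1.008 = 5.040
  N: 1 × 14.007 = 14.007
  S: 1 × 32.060 = 32.060
Sum: 1×79.904 + 11×12.011 + 1×35.450 + 5×1.008 + 1×14.007 + 1×32.060 = 298.582 → 298.58 g/mol.

298.58 g/mol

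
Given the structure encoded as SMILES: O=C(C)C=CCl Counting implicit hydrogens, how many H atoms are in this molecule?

Walk through each heavy atom and fill implicit hydrogens from standard valence (C 4, N 3, O 2, S 2, halogen 1):
  atom 1: O, bond orders sum to 2 (valence 2) → 0 H
  atom 2: C, bond orders sum to 4 (valence 4) → 0 H
  atom 3: C, bond orders sum to 1 (valence 4) → 3 H
  atom 4: C, bond orders sum to 3 (valence 4) → 1 H
  atom 5: C, bond orders sum to 3 (valence 4) → 1 H
  atom 6: Cl (halogen, monovalent) → 0 H
Total hydrogens: 5.

5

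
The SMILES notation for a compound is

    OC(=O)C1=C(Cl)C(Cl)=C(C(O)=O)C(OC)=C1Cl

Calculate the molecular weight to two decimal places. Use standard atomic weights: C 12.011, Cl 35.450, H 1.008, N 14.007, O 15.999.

299.48 g/mol

First, the molecular formula is C9H5Cl3O5 (counting implicit H from valence).
  C: 9 × 12.011 = 108.099
  Cl: 3 × 35.450 = 106.350
  H: 5 × 1.008 = 5.040
  O: 5 × 15.999 = 79.995
Sum: 9×12.011 + 3×35.450 + 5×1.008 + 5×15.999 = 299.484 → 299.48 g/mol.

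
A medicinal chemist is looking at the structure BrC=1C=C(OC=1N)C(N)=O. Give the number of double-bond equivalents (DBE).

4

Degree of unsaturation = (number of rings) + (number of π bonds).
Ring closures in the SMILES: 1.
π bonds: 3 double bonds (each 1 DoU) → 3 DoU from unsaturation.
Total DoU = 1 + 3 = 4.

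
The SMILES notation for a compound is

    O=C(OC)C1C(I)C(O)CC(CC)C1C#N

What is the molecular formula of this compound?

Walk through each heavy atom and fill implicit hydrogens from standard valence (C 4, N 3, O 2, S 2, halogen 1):
  atom 1: O, bond orders sum to 2 (valence 2) → 0 H
  atom 2: C, bond orders sum to 4 (valence 4) → 0 H
  atom 3: O, bond orders sum to 2 (valence 2) → 0 H
  atom 4: C, bond orders sum to 1 (valence 4) → 3 H
  atom 5: C, bond orders sum to 3 (valence 4) → 1 H
  atom 6: C, bond orders sum to 3 (valence 4) → 1 H
  atom 7: I (halogen, monovalent) → 0 H
  atom 8: C, bond orders sum to 3 (valence 4) → 1 H
  atom 9: O, bond orders sum to 1 (valence 2) → 1 H
  atom 10: C, bond orders sum to 2 (valence 4) → 2 H
  atom 11: C, bond orders sum to 3 (valence 4) → 1 H
  atom 12: C, bond orders sum to 2 (valence 4) → 2 H
  atom 13: C, bond orders sum to 1 (valence 4) → 3 H
  atom 14: C, bond orders sum to 3 (valence 4) → 1 H
  atom 15: C, bond orders sum to 4 (valence 4) → 0 H
  atom 16: N, bond orders sum to 3 (valence 3) → 0 H
Totals → C:11, H:16, I:1, N:1, O:3.

C11H16INO3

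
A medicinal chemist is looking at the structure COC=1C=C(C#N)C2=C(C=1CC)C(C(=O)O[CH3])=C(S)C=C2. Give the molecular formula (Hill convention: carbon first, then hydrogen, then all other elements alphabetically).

Walk through each heavy atom and fill implicit hydrogens from standard valence (C 4, N 3, O 2, S 2, halogen 1):
  atom 1: C, bond orders sum to 1 (valence 4) → 3 H
  atom 2: O, bond orders sum to 2 (valence 2) → 0 H
  atom 3: C, bond orders sum to 4 (valence 4) → 0 H
  atom 4: C, bond orders sum to 3 (valence 4) → 1 H
  atom 5: C, bond orders sum to 4 (valence 4) → 0 H
  atom 6: C, bond orders sum to 4 (valence 4) → 0 H
  atom 7: N, bond orders sum to 3 (valence 3) → 0 H
  atom 8: C, bond orders sum to 4 (valence 4) → 0 H
  atom 9: C, bond orders sum to 4 (valence 4) → 0 H
  atom 10: C, bond orders sum to 4 (valence 4) → 0 H
  atom 11: C, bond orders sum to 2 (valence 4) → 2 H
  atom 12: C, bond orders sum to 1 (valence 4) → 3 H
  atom 13: C, bond orders sum to 4 (valence 4) → 0 H
  atom 14: C, bond orders sum to 4 (valence 4) → 0 H
  atom 15: O, bond orders sum to 2 (valence 2) → 0 H
  atom 16: O, bond orders sum to 2 (valence 2) → 0 H
  atom 17: C with explicit H count 3
  atom 18: C, bond orders sum to 4 (valence 4) → 0 H
  atom 19: S, bond orders sum to 1 (valence 2) → 1 H
  atom 20: C, bond orders sum to 3 (valence 4) → 1 H
  atom 21: C, bond orders sum to 3 (valence 4) → 1 H
Totals → C:16, H:15, N:1, O:3, S:1.
In Hill order: C16H15NO3S.

C16H15NO3S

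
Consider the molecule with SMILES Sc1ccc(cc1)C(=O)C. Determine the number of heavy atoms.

Every atom symbol written in the SMILES (organic subset) is one heavy atom; implicit H are not written.
Heavy atoms by element → C:8, O:1, S:1.
Total: 10.

10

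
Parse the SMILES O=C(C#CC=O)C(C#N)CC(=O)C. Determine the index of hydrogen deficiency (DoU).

Molecular formula: C9H7NO3.
DoU = (2C + 2 + N − H − X) / 2, where X is the halogen count and O/S are ignored.
    = (2·9 + 2 + 1 − 7 − 0) / 2 = 14 / 2 = 7.

7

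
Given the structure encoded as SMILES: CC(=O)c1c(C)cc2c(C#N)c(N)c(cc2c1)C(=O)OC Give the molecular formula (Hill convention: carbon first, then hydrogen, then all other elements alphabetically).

C16H14N2O3

Walk through each heavy atom and fill implicit hydrogens from standard valence (C 4, N 3, O 2, S 2, halogen 1); for lowercase aromatic atoms, an aromatic c carries 1 H when it has two neighbours and 0 H with three, and aromatic n carries 0 H:
  atom 1: C, bond orders sum to 1 (valence 4) → 3 H
  atom 2: C, bond orders sum to 4 (valence 4) → 0 H
  atom 3: O, bond orders sum to 2 (valence 2) → 0 H
  atom 4: aromatic c, 3 neighbours → 0 H
  atom 5: aromatic c, 3 neighbours → 0 H
  atom 6: C, bond orders sum to 1 (valence 4) → 3 H
  atom 7: aromatic c, 2 neighbours → 1 H
  atom 8: aromatic c, 3 neighbours → 0 H
  atom 9: aromatic c, 3 neighbours → 0 H
  atom 10: C, bond orders sum to 4 (valence 4) → 0 H
  atom 11: N, bond orders sum to 3 (valence 3) → 0 H
  atom 12: aromatic c, 3 neighbours → 0 H
  atom 13: N, bond orders sum to 1 (valence 3) → 2 H
  atom 14: aromatic c, 3 neighbours → 0 H
  atom 15: aromatic c, 2 neighbours → 1 H
  atom 16: aromatic c, 3 neighbours → 0 H
  atom 17: aromatic c, 2 neighbours → 1 H
  atom 18: C, bond orders sum to 4 (valence 4) → 0 H
  atom 19: O, bond orders sum to 2 (valence 2) → 0 H
  atom 20: O, bond orders sum to 2 (valence 2) → 0 H
  atom 21: C, bond orders sum to 1 (valence 4) → 3 H
Totals → C:16, H:14, N:2, O:3.
In Hill order: C16H14N2O3.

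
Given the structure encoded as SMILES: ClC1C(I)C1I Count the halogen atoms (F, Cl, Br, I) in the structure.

Halogen atoms appear at heavy-atom positions 1, 4, 6 (1×Cl, 2×I).
Halogen count: 3.

3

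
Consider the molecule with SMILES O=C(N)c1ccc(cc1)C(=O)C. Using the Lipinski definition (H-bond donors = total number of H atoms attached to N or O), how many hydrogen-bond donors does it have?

Donors: find every N or O and count the H atoms it carries.
  atom 1 (O): bond orders sum to 2 → 0 H
  atom 3 (N): bond orders sum to 1 → 2 H
  atom 11 (O): bond orders sum to 2 → 0 H
Lipinski HBD = 2.

2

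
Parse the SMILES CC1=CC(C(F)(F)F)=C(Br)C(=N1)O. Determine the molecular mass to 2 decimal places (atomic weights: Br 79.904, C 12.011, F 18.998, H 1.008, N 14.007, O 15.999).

256.02 g/mol

First, the molecular formula is C7H5BrF3NO (counting implicit H from valence).
  Br: 1 × 79.904 = 79.904
  C: 7 × 12.011 = 84.077
  F: 3 × 18.998 = 56.994
  H: 5 × 1.008 = 5.040
  N: 1 × 14.007 = 14.007
  O: 1 × 15.999 = 15.999
Sum: 1×79.904 + 7×12.011 + 3×18.998 + 5×1.008 + 1×14.007 + 1×15.999 = 256.021 → 256.02 g/mol.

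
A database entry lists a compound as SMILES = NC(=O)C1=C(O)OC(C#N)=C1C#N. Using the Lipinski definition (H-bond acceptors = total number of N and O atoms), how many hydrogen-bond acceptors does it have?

N atoms: 3; O atoms: 3.
Lipinski HBA = 3 + 3 = 6.

6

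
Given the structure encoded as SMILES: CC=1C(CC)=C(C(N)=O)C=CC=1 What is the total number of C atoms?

10

Count every carbon token in the SMILES (each C, including those in ring-closure positions and inside branches).
Carbon count: 10.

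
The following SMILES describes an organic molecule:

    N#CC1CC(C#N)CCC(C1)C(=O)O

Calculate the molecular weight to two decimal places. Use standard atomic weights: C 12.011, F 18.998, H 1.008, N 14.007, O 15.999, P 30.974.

192.22 g/mol

First, the molecular formula is C10H12N2O2 (counting implicit H from valence).
  C: 10 × 12.011 = 120.110
  H: 12 × 1.008 = 12.096
  N: 2 × 14.007 = 28.014
  O: 2 × 15.999 = 31.998
Sum: 10×12.011 + 12×1.008 + 2×14.007 + 2×15.999 = 192.218 → 192.22 g/mol.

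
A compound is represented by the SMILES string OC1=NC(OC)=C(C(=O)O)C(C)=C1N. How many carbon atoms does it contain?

8

Count every carbon token in the SMILES (each C, including those in ring-closure positions and inside branches).
Carbon count: 8.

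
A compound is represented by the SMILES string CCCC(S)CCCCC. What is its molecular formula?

C9H20S

Walk through each heavy atom and fill implicit hydrogens from standard valence (C 4, N 3, O 2, S 2, halogen 1):
  atom 1: C, bond orders sum to 1 (valence 4) → 3 H
  atom 2: C, bond orders sum to 2 (valence 4) → 2 H
  atom 3: C, bond orders sum to 2 (valence 4) → 2 H
  atom 4: C, bond orders sum to 3 (valence 4) → 1 H
  atom 5: S, bond orders sum to 1 (valence 2) → 1 H
  atom 6: C, bond orders sum to 2 (valence 4) → 2 H
  atom 7: C, bond orders sum to 2 (valence 4) → 2 H
  atom 8: C, bond orders sum to 2 (valence 4) → 2 H
  atom 9: C, bond orders sum to 2 (valence 4) → 2 H
  atom 10: C, bond orders sum to 1 (valence 4) → 3 H
Totals → C:9, H:20, S:1.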